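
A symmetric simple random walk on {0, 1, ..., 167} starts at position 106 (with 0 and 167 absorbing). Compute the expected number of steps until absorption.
E[τ | X_0 = 106] = 6466

Let v_k = E[τ | X_0 = k]. Boundary: v_0 = v_167 = 0. Recurrence: v_k = 1 + (v_{k-1} + v_{k+1})/2 for 1 ≤ k ≤ 166. The particular solution to v_k − (v_{k-1} + v_{k+1})/2 = 1 is v_k = −k^2. Adding homogeneous solution A + B k and matching boundaries gives v_k = k (167 − k). Substituting k = 106: v_106 = 106 · 61 = 6466.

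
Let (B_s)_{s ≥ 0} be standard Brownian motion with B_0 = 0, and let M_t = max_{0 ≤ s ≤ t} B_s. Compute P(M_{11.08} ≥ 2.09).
P(M_{11.08} ≥ 2.09) = 2·P(B_{11.08} ≥ 2.09) = 2(1 − Φ(2.09/√11.08)) ≈ 0.5301

By the reflection principle for Brownian motion, P(M_t ≥ a) = 2 · P(B_t ≥ a) for a ≥ 0. Since B_t ~ N(0, t), P(B_t ≥ 2.09) = 1 − Φ(2.09/√t) = 1 − Φ(2.09/√11.08) = 1 − Φ(0.6279). So
  P(M_{11.08} ≥ 2.09) = 2(1 − Φ(0.6279)) ≈ 0.5301.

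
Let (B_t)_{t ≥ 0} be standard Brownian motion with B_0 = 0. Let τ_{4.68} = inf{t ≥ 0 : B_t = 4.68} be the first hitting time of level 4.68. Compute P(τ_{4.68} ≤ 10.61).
P(τ_{4.68} ≤ 10.61) = 2(1 − Φ(4.68/√10.61)) = 2(1 − Φ(1.4368)) ≈ 0.1508

By the reflection principle for standard BM, P(τ_b ≤ t) = 2 · P(B_t ≥ b). Since B_t ~ N(0, t), P(B_t ≥ 4.68) = 1 − Φ(4.68/√t) = 1 − Φ(4.68/√10.61) = 1 − Φ(1.4368) ≈ 0.07539. Doubling: P(τ_{4.68} ≤ 10.61) ≈ 2 · 0.07539 = 0.15078 ≈ 0.1508.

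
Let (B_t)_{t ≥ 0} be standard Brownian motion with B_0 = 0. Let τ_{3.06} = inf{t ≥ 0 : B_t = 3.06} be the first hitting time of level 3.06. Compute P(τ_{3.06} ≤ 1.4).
P(τ_{3.06} ≤ 1.4) = 2(1 − Φ(3.06/√1.4)) = 2(1 − Φ(2.5862)) ≈ 0.0097

By the reflection principle for standard BM, P(τ_b ≤ t) = 2 · P(B_t ≥ b). Since B_t ~ N(0, t), P(B_t ≥ 3.06) = 1 − Φ(3.06/√t) = 1 − Φ(3.06/√1.4) = 1 − Φ(2.5862) ≈ 0.00485. Doubling: P(τ_{3.06} ≤ 1.4) ≈ 2 · 0.00485 = 0.00970 ≈ 0.0097.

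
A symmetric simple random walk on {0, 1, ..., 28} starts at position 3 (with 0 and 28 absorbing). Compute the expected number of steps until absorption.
E[τ | X_0 = 3] = 75

Let v_k = E[τ | X_0 = k]. Boundary: v_0 = v_28 = 0. Recurrence: v_k = 1 + (v_{k-1} + v_{k+1})/2 for 1 ≤ k ≤ 27. The particular solution to v_k − (v_{k-1} + v_{k+1})/2 = 1 is v_k = −k^2. Adding homogeneous solution A + B k and matching boundaries gives v_k = k (28 − k). Substituting k = 3: v_3 = 3 · 25 = 75.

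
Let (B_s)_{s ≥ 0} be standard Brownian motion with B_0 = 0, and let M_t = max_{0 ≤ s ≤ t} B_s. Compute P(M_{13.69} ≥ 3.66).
P(M_{13.69} ≥ 3.66) = 2·P(B_{13.69} ≥ 3.66) = 2(1 − Φ(3.66/√13.69)) ≈ 0.3226

By the reflection principle for Brownian motion, P(M_t ≥ a) = 2 · P(B_t ≥ a) for a ≥ 0. Since B_t ~ N(0, t), P(B_t ≥ 3.66) = 1 − Φ(3.66/√t) = 1 − Φ(3.66/√13.69) = 1 − Φ(0.9892). So
  P(M_{13.69} ≥ 3.66) = 2(1 − Φ(0.9892)) ≈ 0.3226.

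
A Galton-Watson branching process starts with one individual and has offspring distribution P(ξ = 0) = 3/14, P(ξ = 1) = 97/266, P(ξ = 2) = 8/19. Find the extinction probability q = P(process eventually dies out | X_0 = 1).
q = 57/112

The pgf is f(s) = 3/14 + 97/266·s + 8/19·s². The extinction probability q is the smallest fixed point of f in [0, 1]. Setting s = f(s):
  8/19·s² + (97/266 − 1)·s + 3/14 = 0
  8/19·s² − (3/14 + 8/19)·s + 3/14 = 0
which factors as (s − 1)·(8/19·s − 3/14) = 0, giving roots s = 1 and s = (3/14)/(8/19) = 57/112.
Mean offspring μ = 97/266 + 2·8/19 = 321/266 > 1 (supercritical), so q < 1. The extinction probability is the smaller root: q = (3/14)/(8/19) = 57/112.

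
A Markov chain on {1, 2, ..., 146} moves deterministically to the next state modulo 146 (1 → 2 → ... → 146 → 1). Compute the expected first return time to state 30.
E[T_30 | X_0 = 30] = 146

The chain cycles deterministically, so starting at state 30 it returns in exactly 146 steps. Equivalently, the stationary distribution is uniform π_j = 1/146 for every state j, so by Kac's formula E[T_30] = 1/π_30 = 146.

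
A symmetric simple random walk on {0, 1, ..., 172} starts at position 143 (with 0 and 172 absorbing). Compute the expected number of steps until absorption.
E[τ | X_0 = 143] = 4147

Let v_k = E[τ | X_0 = k]. Boundary: v_0 = v_172 = 0. Recurrence: v_k = 1 + (v_{k-1} + v_{k+1})/2 for 1 ≤ k ≤ 171. The particular solution to v_k − (v_{k-1} + v_{k+1})/2 = 1 is v_k = −k^2. Adding homogeneous solution A + B k and matching boundaries gives v_k = k (172 − k). Substituting k = 143: v_143 = 143 · 29 = 4147.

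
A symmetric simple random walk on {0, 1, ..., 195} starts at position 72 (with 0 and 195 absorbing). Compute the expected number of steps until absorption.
E[τ | X_0 = 72] = 8856

Let v_k = E[τ | X_0 = k]. Boundary: v_0 = v_195 = 0. Recurrence: v_k = 1 + (v_{k-1} + v_{k+1})/2 for 1 ≤ k ≤ 194. The particular solution to v_k − (v_{k-1} + v_{k+1})/2 = 1 is v_k = −k^2. Adding homogeneous solution A + B k and matching boundaries gives v_k = k (195 − k). Substituting k = 72: v_72 = 72 · 123 = 8856.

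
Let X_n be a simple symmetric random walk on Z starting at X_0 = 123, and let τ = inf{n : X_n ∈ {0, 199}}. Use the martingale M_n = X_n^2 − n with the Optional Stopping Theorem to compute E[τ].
E[τ] = 9348

M_n = X_n^2 − n is a martingale (since E[X_{n+1}^2 | F_n] = X_n^2 + 1). By OST (τ has finite mean in a bounded region), E[M_τ] = E[M_0] = X_0^2 − 0 = 123^2 = 15129. Also E[M_τ] = E[X_τ^2] − E[τ]. The walk exits at 0 or 199, with P(hit 199 first) = 123/199, so E[X_τ^2] = 199^2 · 123/199 + 0 = 24477. Thus E[τ] = E[X_τ^2] − E[M_τ] = 24477 − 15129 = 9348 = 123(199 − 123) = 9348.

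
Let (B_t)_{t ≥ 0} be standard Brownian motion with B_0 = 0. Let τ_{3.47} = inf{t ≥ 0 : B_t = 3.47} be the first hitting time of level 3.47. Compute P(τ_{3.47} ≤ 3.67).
P(τ_{3.47} ≤ 3.67) = 2(1 − Φ(3.47/√3.67)) = 2(1 − Φ(1.8113)) ≈ 0.0701

By the reflection principle for standard BM, P(τ_b ≤ t) = 2 · P(B_t ≥ b). Since B_t ~ N(0, t), P(B_t ≥ 3.47) = 1 − Φ(3.47/√t) = 1 − Φ(3.47/√3.67) = 1 − Φ(1.8113) ≈ 0.03505. Doubling: P(τ_{3.47} ≤ 3.67) ≈ 2 · 0.03505 = 0.07010 ≈ 0.0701.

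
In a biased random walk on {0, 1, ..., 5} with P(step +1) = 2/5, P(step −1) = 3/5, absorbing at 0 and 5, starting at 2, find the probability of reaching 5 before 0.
P(hit 5 before 0) = (1 − (3/2)^2) / (1 − (3/2)^5) = 40/211

Let u_k denote P(reach 5 before 0 | start at k). Boundary: u_0 = 0, u_5 = 1. Recurrence: u_k = 2/5·u_{k+1} + 3/5·u_{k-1} for 1 ≤ k ≤ 4. Try u_k = A + B·r^k with r = q/p = (3/5)/(2/5) = 3/2. Substitution satisfies the recurrence; boundary conditions give:
  u_k = (1 − r^k) / (1 − r^N) = (1 − (3/2)^2) / (1 − (3/2)^5) = 40/211.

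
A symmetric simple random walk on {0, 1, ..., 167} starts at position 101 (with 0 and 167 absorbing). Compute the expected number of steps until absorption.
E[τ | X_0 = 101] = 6666

Let v_k = E[τ | X_0 = k]. Boundary: v_0 = v_167 = 0. Recurrence: v_k = 1 + (v_{k-1} + v_{k+1})/2 for 1 ≤ k ≤ 166. The particular solution to v_k − (v_{k-1} + v_{k+1})/2 = 1 is v_k = −k^2. Adding homogeneous solution A + B k and matching boundaries gives v_k = k (167 − k). Substituting k = 101: v_101 = 101 · 66 = 6666.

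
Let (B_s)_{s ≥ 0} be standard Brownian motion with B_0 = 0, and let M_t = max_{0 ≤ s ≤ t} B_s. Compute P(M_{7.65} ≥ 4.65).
P(M_{7.65} ≥ 4.65) = 2·P(B_{7.65} ≥ 4.65) = 2(1 − Φ(4.65/√7.65)) ≈ 0.0927

By the reflection principle for Brownian motion, P(M_t ≥ a) = 2 · P(B_t ≥ a) for a ≥ 0. Since B_t ~ N(0, t), P(B_t ≥ 4.65) = 1 − Φ(4.65/√t) = 1 − Φ(4.65/√7.65) = 1 − Φ(1.6812). So
  P(M_{7.65} ≥ 4.65) = 2(1 − Φ(1.6812)) ≈ 0.0927.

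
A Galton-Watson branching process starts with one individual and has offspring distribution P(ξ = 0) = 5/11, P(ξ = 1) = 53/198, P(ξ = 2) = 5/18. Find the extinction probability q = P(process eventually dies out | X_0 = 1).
q = 1

Mean offspring μ = 0·5/11 + 1·53/198 + 2·5/18 = 163/198 ≤ 1. For μ ≤ 1 with offspring not concentrated at 1, the Galton-Watson process goes extinct almost surely, so q = 1.
(Algebraic check: The pgf is f(s) = 5/11 + 53/198·s + 5/18·s². The extinction probability q is the smallest fixed point of f in [0, 1]. Setting s = f(s):
  5/18·s² + (53/198 − 1)·s + 5/11 = 0
  5/18·s² − (5/11 + 5/18)·s + 5/11 = 0
which factors as (s − 1)·(5/18·s − 5/11) = 0, giving roots s = 1 and s = (5/11)/(5/18) = 18/11. Since 18/11 ≥ 1, the smallest root in [0, 1] is s = 1.)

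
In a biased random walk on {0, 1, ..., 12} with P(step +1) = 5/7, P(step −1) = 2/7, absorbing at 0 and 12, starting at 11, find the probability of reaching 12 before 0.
P(hit 12 before 0) = (1 − (2/5)^11) / (1 − (2/5)^12) = 81376795/81378843

Let u_k denote P(reach 12 before 0 | start at k). Boundary: u_0 = 0, u_12 = 1. Recurrence: u_k = 5/7·u_{k+1} + 2/7·u_{k-1} for 1 ≤ k ≤ 11. Try u_k = A + B·r^k with r = q/p = (2/7)/(5/7) = 2/5. Substitution satisfies the recurrence; boundary conditions give:
  u_k = (1 − r^k) / (1 − r^N) = (1 − (2/5)^11) / (1 − (2/5)^12) = 81376795/81378843.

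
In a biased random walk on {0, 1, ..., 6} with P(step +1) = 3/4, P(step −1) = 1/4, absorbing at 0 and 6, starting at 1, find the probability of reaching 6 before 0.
P(hit 6 before 0) = (1 − (1/3)^1) / (1 − (1/3)^6) = 243/364

Let u_k denote P(reach 6 before 0 | start at k). Boundary: u_0 = 0, u_6 = 1. Recurrence: u_k = 3/4·u_{k+1} + 1/4·u_{k-1} for 1 ≤ k ≤ 5. Try u_k = A + B·r^k with r = q/p = (1/4)/(3/4) = 1/3. Substitution satisfies the recurrence; boundary conditions give:
  u_k = (1 − r^k) / (1 − r^N) = (1 − (1/3)^1) / (1 − (1/3)^6) = 243/364.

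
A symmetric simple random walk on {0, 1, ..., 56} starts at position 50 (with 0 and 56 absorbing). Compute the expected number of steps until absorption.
E[τ | X_0 = 50] = 300

Let v_k = E[τ | X_0 = k]. Boundary: v_0 = v_56 = 0. Recurrence: v_k = 1 + (v_{k-1} + v_{k+1})/2 for 1 ≤ k ≤ 55. The particular solution to v_k − (v_{k-1} + v_{k+1})/2 = 1 is v_k = −k^2. Adding homogeneous solution A + B k and matching boundaries gives v_k = k (56 − k). Substituting k = 50: v_50 = 50 · 6 = 300.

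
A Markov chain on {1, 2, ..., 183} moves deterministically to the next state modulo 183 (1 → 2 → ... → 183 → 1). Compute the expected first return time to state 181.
E[T_181 | X_0 = 181] = 183

The chain cycles deterministically, so starting at state 181 it returns in exactly 183 steps. Equivalently, the stationary distribution is uniform π_j = 1/183 for every state j, so by Kac's formula E[T_181] = 1/π_181 = 183.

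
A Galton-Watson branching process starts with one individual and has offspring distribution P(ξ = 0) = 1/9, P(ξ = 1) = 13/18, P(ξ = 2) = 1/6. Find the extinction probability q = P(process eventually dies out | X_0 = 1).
q = 2/3

The pgf is f(s) = 1/9 + 13/18·s + 1/6·s². The extinction probability q is the smallest fixed point of f in [0, 1]. Setting s = f(s):
  1/6·s² + (13/18 − 1)·s + 1/9 = 0
  1/6·s² − (1/9 + 1/6)·s + 1/9 = 0
which factors as (s − 1)·(1/6·s − 1/9) = 0, giving roots s = 1 and s = (1/9)/(1/6) = 2/3.
Mean offspring μ = 13/18 + 2·1/6 = 19/18 > 1 (supercritical), so q < 1. The extinction probability is the smaller root: q = (1/9)/(1/6) = 2/3.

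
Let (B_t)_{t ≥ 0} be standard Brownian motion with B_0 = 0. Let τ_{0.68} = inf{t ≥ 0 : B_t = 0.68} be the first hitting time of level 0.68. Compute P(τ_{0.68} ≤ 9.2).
P(τ_{0.68} ≤ 9.2) = 2(1 − Φ(0.68/√9.2)) = 2(1 − Φ(0.2242)) ≈ 0.8226

By the reflection principle for standard BM, P(τ_b ≤ t) = 2 · P(B_t ≥ b). Since B_t ~ N(0, t), P(B_t ≥ 0.68) = 1 − Φ(0.68/√t) = 1 − Φ(0.68/√9.2) = 1 − Φ(0.2242) ≈ 0.41130. Doubling: P(τ_{0.68} ≤ 9.2) ≈ 2 · 0.41130 = 0.82260 ≈ 0.8226.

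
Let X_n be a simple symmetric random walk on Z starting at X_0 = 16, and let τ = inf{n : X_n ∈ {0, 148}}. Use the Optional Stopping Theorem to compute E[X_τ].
E[X_τ] = 16

X_n is a martingale and τ is a bounded-mean stopping time (indeed τ is finite a.s. with bounded expectation since the walk is in a bounded region). By the OST, E[X_τ] = E[X_0] = 16. Equivalently: E[X_τ] = 148 · P(hit 148 first) + 0 · P(hit 0 first) = 148 · (16/148) = 16.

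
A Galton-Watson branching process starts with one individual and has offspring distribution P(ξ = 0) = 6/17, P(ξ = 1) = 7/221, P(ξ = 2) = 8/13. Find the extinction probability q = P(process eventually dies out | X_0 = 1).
q = 39/68

The pgf is f(s) = 6/17 + 7/221·s + 8/13·s². The extinction probability q is the smallest fixed point of f in [0, 1]. Setting s = f(s):
  8/13·s² + (7/221 − 1)·s + 6/17 = 0
  8/13·s² − (6/17 + 8/13)·s + 6/17 = 0
which factors as (s − 1)·(8/13·s − 6/17) = 0, giving roots s = 1 and s = (6/17)/(8/13) = 39/68.
Mean offspring μ = 7/221 + 2·8/13 = 279/221 > 1 (supercritical), so q < 1. The extinction probability is the smaller root: q = (6/17)/(8/13) = 39/68.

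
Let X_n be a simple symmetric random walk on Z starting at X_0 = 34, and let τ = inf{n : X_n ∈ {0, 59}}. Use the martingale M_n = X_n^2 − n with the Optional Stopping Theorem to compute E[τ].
E[τ] = 850

M_n = X_n^2 − n is a martingale (since E[X_{n+1}^2 | F_n] = X_n^2 + 1). By OST (τ has finite mean in a bounded region), E[M_τ] = E[M_0] = X_0^2 − 0 = 34^2 = 1156. Also E[M_τ] = E[X_τ^2] − E[τ]. The walk exits at 0 or 59, with P(hit 59 first) = 34/59, so E[X_τ^2] = 59^2 · 34/59 + 0 = 2006. Thus E[τ] = E[X_τ^2] − E[M_τ] = 2006 − 1156 = 850 = 34(59 − 34) = 850.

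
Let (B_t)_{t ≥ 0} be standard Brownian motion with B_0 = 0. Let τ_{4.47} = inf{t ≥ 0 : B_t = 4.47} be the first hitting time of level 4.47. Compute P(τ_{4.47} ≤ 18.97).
P(τ_{4.47} ≤ 18.97) = 2(1 − Φ(4.47/√18.97)) = 2(1 − Φ(1.0263)) ≈ 0.3048

By the reflection principle for standard BM, P(τ_b ≤ t) = 2 · P(B_t ≥ b). Since B_t ~ N(0, t), P(B_t ≥ 4.47) = 1 − Φ(4.47/√t) = 1 − Φ(4.47/√18.97) = 1 − Φ(1.0263) ≈ 0.15238. Doubling: P(τ_{4.47} ≤ 18.97) ≈ 2 · 0.15238 = 0.30476 ≈ 0.3048.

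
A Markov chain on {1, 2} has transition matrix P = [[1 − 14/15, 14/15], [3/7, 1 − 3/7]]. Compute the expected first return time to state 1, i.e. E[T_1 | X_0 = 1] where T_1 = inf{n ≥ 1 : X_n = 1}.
E[T_1 | X_0 = 1] = 1/π_1 = 143/45

For an irreducible recurrent Markov chain with stationary distribution π, E[T_i | X_0 = i] = 1/π_i (Kac's formula). Here π_1 = (3/7)/(14/15 + 3/7) = (3/7)/(143/105) = 45/143, so E[T_1 | X_0 = 1] = 1/π_1 = (14/15 + 3/7)/(3/7) = (143/105)/(3/7) = 143/45.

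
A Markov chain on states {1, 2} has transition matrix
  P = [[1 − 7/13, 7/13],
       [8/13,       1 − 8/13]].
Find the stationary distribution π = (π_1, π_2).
π_1 = 8/15, π_2 = 7/15

Solve πP = π with π_1 + π_2 = 1. From πP = π: π_1 · (1 − 7/13) + π_2 · 8/13 = π_1 ⇒ π_2 · 8/13 = π_1 · 7/13 ⇒ π_2/π_1 = (7/13)/(8/13) = 7/8. Together with π_1 + π_2 = 1:
  π_1 = (8/13)/(7/13 + 8/13) = (8/13)/(15/13) = 8/15,
  π_2 = (7/13)/(7/13 + 8/13) = (7/13)/(15/13) = 7/15.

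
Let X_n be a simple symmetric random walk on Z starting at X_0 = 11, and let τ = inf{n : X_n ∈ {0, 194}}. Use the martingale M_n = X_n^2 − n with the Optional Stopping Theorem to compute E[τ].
E[τ] = 2013

M_n = X_n^2 − n is a martingale (since E[X_{n+1}^2 | F_n] = X_n^2 + 1). By OST (τ has finite mean in a bounded region), E[M_τ] = E[M_0] = X_0^2 − 0 = 11^2 = 121. Also E[M_τ] = E[X_τ^2] − E[τ]. The walk exits at 0 or 194, with P(hit 194 first) = 11/194, so E[X_τ^2] = 194^2 · 11/194 + 0 = 2134. Thus E[τ] = E[X_τ^2] − E[M_τ] = 2134 − 121 = 2013 = 11(194 − 11) = 2013.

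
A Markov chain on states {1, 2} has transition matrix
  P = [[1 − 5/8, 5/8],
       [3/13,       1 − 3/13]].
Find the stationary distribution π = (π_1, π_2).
π_1 = 24/89, π_2 = 65/89

Solve πP = π with π_1 + π_2 = 1. From πP = π: π_1 · (1 − 5/8) + π_2 · 3/13 = π_1 ⇒ π_2 · 3/13 = π_1 · 5/8 ⇒ π_2/π_1 = (5/8)/(3/13) = 65/24. Together with π_1 + π_2 = 1:
  π_1 = (3/13)/(5/8 + 3/13) = (3/13)/(89/104) = 24/89,
  π_2 = (5/8)/(5/8 + 3/13) = (5/8)/(89/104) = 65/89.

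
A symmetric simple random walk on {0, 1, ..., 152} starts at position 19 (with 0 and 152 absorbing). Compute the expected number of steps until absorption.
E[τ | X_0 = 19] = 2527

Let v_k = E[τ | X_0 = k]. Boundary: v_0 = v_152 = 0. Recurrence: v_k = 1 + (v_{k-1} + v_{k+1})/2 for 1 ≤ k ≤ 151. The particular solution to v_k − (v_{k-1} + v_{k+1})/2 = 1 is v_k = −k^2. Adding homogeneous solution A + B k and matching boundaries gives v_k = k (152 − k). Substituting k = 19: v_19 = 19 · 133 = 2527.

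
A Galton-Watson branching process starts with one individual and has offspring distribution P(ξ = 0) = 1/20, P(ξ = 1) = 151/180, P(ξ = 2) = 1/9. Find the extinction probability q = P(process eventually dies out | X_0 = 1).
q = 9/20

The pgf is f(s) = 1/20 + 151/180·s + 1/9·s². The extinction probability q is the smallest fixed point of f in [0, 1]. Setting s = f(s):
  1/9·s² + (151/180 − 1)·s + 1/20 = 0
  1/9·s² − (1/20 + 1/9)·s + 1/20 = 0
which factors as (s − 1)·(1/9·s − 1/20) = 0, giving roots s = 1 and s = (1/20)/(1/9) = 9/20.
Mean offspring μ = 151/180 + 2·1/9 = 191/180 > 1 (supercritical), so q < 1. The extinction probability is the smaller root: q = (1/20)/(1/9) = 9/20.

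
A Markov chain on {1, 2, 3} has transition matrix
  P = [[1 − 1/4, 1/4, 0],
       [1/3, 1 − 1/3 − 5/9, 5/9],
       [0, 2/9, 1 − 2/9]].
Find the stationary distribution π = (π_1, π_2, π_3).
π = (8/29, 6/29, 15/29)

This is a birth-death chain on three states, which satisfies detailed balance: π_1 · P_{12} = π_2 · P_{21} and π_2 · P_{23} = π_3 · P_{32}.
From π_1 · 1/4 = π_2 · 1/3: π_2/π_1 = (1/4)/(1/3) = 3/4.
From π_2 · 5/9 = π_3 · 2/9: π_3/π_2 = (5/9)/(2/9) = 5/2.
Take π_1 proportional to 1; then unnormalized π = (1, 3/4, 15/8). Normalize by dividing by the sum 29/8:
  π = (8/29, 6/29, 15/29).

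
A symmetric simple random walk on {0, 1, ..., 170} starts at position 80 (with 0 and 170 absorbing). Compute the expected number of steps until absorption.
E[τ | X_0 = 80] = 7200

Let v_k = E[τ | X_0 = k]. Boundary: v_0 = v_170 = 0. Recurrence: v_k = 1 + (v_{k-1} + v_{k+1})/2 for 1 ≤ k ≤ 169. The particular solution to v_k − (v_{k-1} + v_{k+1})/2 = 1 is v_k = −k^2. Adding homogeneous solution A + B k and matching boundaries gives v_k = k (170 − k). Substituting k = 80: v_80 = 80 · 90 = 7200.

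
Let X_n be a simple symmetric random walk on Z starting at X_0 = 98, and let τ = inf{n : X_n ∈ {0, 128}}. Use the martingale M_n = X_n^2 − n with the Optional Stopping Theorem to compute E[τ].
E[τ] = 2940

M_n = X_n^2 − n is a martingale (since E[X_{n+1}^2 | F_n] = X_n^2 + 1). By OST (τ has finite mean in a bounded region), E[M_τ] = E[M_0] = X_0^2 − 0 = 98^2 = 9604. Also E[M_τ] = E[X_τ^2] − E[τ]. The walk exits at 0 or 128, with P(hit 128 first) = 98/128, so E[X_τ^2] = 128^2 · 98/128 + 0 = 12544. Thus E[τ] = E[X_τ^2] − E[M_τ] = 12544 − 9604 = 2940 = 98(128 − 98) = 2940.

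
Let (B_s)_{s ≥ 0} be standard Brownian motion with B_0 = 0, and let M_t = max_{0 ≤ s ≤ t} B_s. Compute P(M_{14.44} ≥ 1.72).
P(M_{14.44} ≥ 1.72) = 2·P(B_{14.44} ≥ 1.72) = 2(1 − Φ(1.72/√14.44)) ≈ 0.6508

By the reflection principle for Brownian motion, P(M_t ≥ a) = 2 · P(B_t ≥ a) for a ≥ 0. Since B_t ~ N(0, t), P(B_t ≥ 1.72) = 1 − Φ(1.72/√t) = 1 − Φ(1.72/√14.44) = 1 − Φ(0.4526). So
  P(M_{14.44} ≥ 1.72) = 2(1 − Φ(0.4526)) ≈ 0.6508.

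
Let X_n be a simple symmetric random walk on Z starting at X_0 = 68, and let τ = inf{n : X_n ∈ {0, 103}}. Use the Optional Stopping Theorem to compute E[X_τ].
E[X_τ] = 68

X_n is a martingale and τ is a bounded-mean stopping time (indeed τ is finite a.s. with bounded expectation since the walk is in a bounded region). By the OST, E[X_τ] = E[X_0] = 68. Equivalently: E[X_τ] = 103 · P(hit 103 first) + 0 · P(hit 0 first) = 103 · (68/103) = 68.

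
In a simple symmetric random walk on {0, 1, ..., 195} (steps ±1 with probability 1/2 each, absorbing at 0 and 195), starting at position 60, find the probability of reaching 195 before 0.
P(hit 195 before 0) = 60/195 = 4/13

Let u_k = P(hit 195 before 0 | start at k). Then u_0 = 0, u_195 = 1, and u_k = u_{k-1}/2 + u_{k+1}/2 for 1 ≤ k ≤ 194. This harmonic recurrence is solved by u_k = k/195, giving u_60 = 60/195 = 4/13.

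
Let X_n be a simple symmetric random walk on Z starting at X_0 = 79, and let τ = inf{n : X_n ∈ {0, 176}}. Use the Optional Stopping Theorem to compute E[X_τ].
E[X_τ] = 79

X_n is a martingale and τ is a bounded-mean stopping time (indeed τ is finite a.s. with bounded expectation since the walk is in a bounded region). By the OST, E[X_τ] = E[X_0] = 79. Equivalently: E[X_τ] = 176 · P(hit 176 first) + 0 · P(hit 0 first) = 176 · (79/176) = 79.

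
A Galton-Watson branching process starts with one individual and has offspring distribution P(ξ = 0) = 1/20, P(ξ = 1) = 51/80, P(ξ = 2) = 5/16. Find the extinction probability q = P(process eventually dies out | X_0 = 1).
q = 4/25

The pgf is f(s) = 1/20 + 51/80·s + 5/16·s². The extinction probability q is the smallest fixed point of f in [0, 1]. Setting s = f(s):
  5/16·s² + (51/80 − 1)·s + 1/20 = 0
  5/16·s² − (1/20 + 5/16)·s + 1/20 = 0
which factors as (s − 1)·(5/16·s − 1/20) = 0, giving roots s = 1 and s = (1/20)/(5/16) = 4/25.
Mean offspring μ = 51/80 + 2·5/16 = 101/80 > 1 (supercritical), so q < 1. The extinction probability is the smaller root: q = (1/20)/(5/16) = 4/25.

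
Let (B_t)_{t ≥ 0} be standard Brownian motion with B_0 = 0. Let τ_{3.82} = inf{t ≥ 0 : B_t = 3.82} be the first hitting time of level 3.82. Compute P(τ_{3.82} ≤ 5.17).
P(τ_{3.82} ≤ 5.17) = 2(1 − Φ(3.82/√5.17)) = 2(1 − Φ(1.6800)) ≈ 0.0930

By the reflection principle for standard BM, P(τ_b ≤ t) = 2 · P(B_t ≥ b). Since B_t ~ N(0, t), P(B_t ≥ 3.82) = 1 − Φ(3.82/√t) = 1 − Φ(3.82/√5.17) = 1 − Φ(1.6800) ≈ 0.04648. Doubling: P(τ_{3.82} ≤ 5.17) ≈ 2 · 0.04648 = 0.09296 ≈ 0.0930.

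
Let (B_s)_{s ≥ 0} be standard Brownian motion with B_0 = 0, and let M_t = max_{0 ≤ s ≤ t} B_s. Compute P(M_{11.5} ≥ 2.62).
P(M_{11.5} ≥ 2.62) = 2·P(B_{11.5} ≥ 2.62) = 2(1 − Φ(2.62/√11.5)) ≈ 0.4398

By the reflection principle for Brownian motion, P(M_t ≥ a) = 2 · P(B_t ≥ a) for a ≥ 0. Since B_t ~ N(0, t), P(B_t ≥ 2.62) = 1 − Φ(2.62/√t) = 1 − Φ(2.62/√11.5) = 1 − Φ(0.7726). So
  P(M_{11.5} ≥ 2.62) = 2(1 − Φ(0.7726)) ≈ 0.4398.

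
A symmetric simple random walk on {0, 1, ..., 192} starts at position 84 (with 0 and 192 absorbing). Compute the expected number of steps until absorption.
E[τ | X_0 = 84] = 9072

Let v_k = E[τ | X_0 = k]. Boundary: v_0 = v_192 = 0. Recurrence: v_k = 1 + (v_{k-1} + v_{k+1})/2 for 1 ≤ k ≤ 191. The particular solution to v_k − (v_{k-1} + v_{k+1})/2 = 1 is v_k = −k^2. Adding homogeneous solution A + B k and matching boundaries gives v_k = k (192 − k). Substituting k = 84: v_84 = 84 · 108 = 9072.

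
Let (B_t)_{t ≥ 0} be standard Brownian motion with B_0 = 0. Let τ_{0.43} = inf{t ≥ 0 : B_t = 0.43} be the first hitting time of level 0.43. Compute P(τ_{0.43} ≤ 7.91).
P(τ_{0.43} ≤ 7.91) = 2(1 − Φ(0.43/√7.91)) = 2(1 − Φ(0.1529)) ≈ 0.8785

By the reflection principle for standard BM, P(τ_b ≤ t) = 2 · P(B_t ≥ b). Since B_t ~ N(0, t), P(B_t ≥ 0.43) = 1 − Φ(0.43/√t) = 1 − Φ(0.43/√7.91) = 1 − Φ(0.1529) ≈ 0.43924. Doubling: P(τ_{0.43} ≤ 7.91) ≈ 2 · 0.43924 = 0.87848 ≈ 0.8785.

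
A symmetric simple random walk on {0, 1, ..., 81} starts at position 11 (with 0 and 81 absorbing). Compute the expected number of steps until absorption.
E[τ | X_0 = 11] = 770

Let v_k = E[τ | X_0 = k]. Boundary: v_0 = v_81 = 0. Recurrence: v_k = 1 + (v_{k-1} + v_{k+1})/2 for 1 ≤ k ≤ 80. The particular solution to v_k − (v_{k-1} + v_{k+1})/2 = 1 is v_k = −k^2. Adding homogeneous solution A + B k and matching boundaries gives v_k = k (81 − k). Substituting k = 11: v_11 = 11 · 70 = 770.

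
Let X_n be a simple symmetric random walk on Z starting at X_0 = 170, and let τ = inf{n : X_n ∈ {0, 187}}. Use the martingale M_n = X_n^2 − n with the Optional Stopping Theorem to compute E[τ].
E[τ] = 2890

M_n = X_n^2 − n is a martingale (since E[X_{n+1}^2 | F_n] = X_n^2 + 1). By OST (τ has finite mean in a bounded region), E[M_τ] = E[M_0] = X_0^2 − 0 = 170^2 = 28900. Also E[M_τ] = E[X_τ^2] − E[τ]. The walk exits at 0 or 187, with P(hit 187 first) = 170/187, so E[X_τ^2] = 187^2 · 170/187 + 0 = 31790. Thus E[τ] = E[X_τ^2] − E[M_τ] = 31790 − 28900 = 2890 = 170(187 − 170) = 2890.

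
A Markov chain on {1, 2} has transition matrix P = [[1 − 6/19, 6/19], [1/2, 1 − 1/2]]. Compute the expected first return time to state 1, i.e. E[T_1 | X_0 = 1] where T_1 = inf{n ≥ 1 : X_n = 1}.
E[T_1 | X_0 = 1] = 1/π_1 = 31/19

For an irreducible recurrent Markov chain with stationary distribution π, E[T_i | X_0 = i] = 1/π_i (Kac's formula). Here π_1 = (1/2)/(6/19 + 1/2) = (1/2)/(31/38) = 19/31, so E[T_1 | X_0 = 1] = 1/π_1 = (6/19 + 1/2)/(1/2) = (31/38)/(1/2) = 31/19.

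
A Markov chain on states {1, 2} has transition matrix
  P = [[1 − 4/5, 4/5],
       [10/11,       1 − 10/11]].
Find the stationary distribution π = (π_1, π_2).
π_1 = 25/47, π_2 = 22/47

Solve πP = π with π_1 + π_2 = 1. From πP = π: π_1 · (1 − 4/5) + π_2 · 10/11 = π_1 ⇒ π_2 · 10/11 = π_1 · 4/5 ⇒ π_2/π_1 = (4/5)/(10/11) = 22/25. Together with π_1 + π_2 = 1:
  π_1 = (10/11)/(4/5 + 10/11) = (10/11)/(94/55) = 25/47,
  π_2 = (4/5)/(4/5 + 10/11) = (4/5)/(94/55) = 22/47.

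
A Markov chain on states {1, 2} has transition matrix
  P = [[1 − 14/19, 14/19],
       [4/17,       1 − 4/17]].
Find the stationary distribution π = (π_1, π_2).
π_1 = 38/157, π_2 = 119/157

Solve πP = π with π_1 + π_2 = 1. From πP = π: π_1 · (1 − 14/19) + π_2 · 4/17 = π_1 ⇒ π_2 · 4/17 = π_1 · 14/19 ⇒ π_2/π_1 = (14/19)/(4/17) = 119/38. Together with π_1 + π_2 = 1:
  π_1 = (4/17)/(14/19 + 4/17) = (4/17)/(314/323) = 38/157,
  π_2 = (14/19)/(14/19 + 4/17) = (14/19)/(314/323) = 119/157.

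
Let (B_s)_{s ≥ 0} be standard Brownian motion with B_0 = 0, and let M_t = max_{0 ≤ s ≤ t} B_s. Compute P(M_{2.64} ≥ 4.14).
P(M_{2.64} ≥ 4.14) = 2·P(B_{2.64} ≥ 4.14) = 2(1 − Φ(4.14/√2.64)) ≈ 0.0108

By the reflection principle for Brownian motion, P(M_t ≥ a) = 2 · P(B_t ≥ a) for a ≥ 0. Since B_t ~ N(0, t), P(B_t ≥ 4.14) = 1 − Φ(4.14/√t) = 1 − Φ(4.14/√2.64) = 1 − Φ(2.5480). So
  P(M_{2.64} ≥ 4.14) = 2(1 − Φ(2.5480)) ≈ 0.0108.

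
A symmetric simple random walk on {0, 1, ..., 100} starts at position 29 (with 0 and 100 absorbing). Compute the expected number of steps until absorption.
E[τ | X_0 = 29] = 2059

Let v_k = E[τ | X_0 = k]. Boundary: v_0 = v_100 = 0. Recurrence: v_k = 1 + (v_{k-1} + v_{k+1})/2 for 1 ≤ k ≤ 99. The particular solution to v_k − (v_{k-1} + v_{k+1})/2 = 1 is v_k = −k^2. Adding homogeneous solution A + B k and matching boundaries gives v_k = k (100 − k). Substituting k = 29: v_29 = 29 · 71 = 2059.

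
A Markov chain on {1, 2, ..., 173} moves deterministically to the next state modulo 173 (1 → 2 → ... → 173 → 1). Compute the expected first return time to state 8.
E[T_8 | X_0 = 8] = 173

The chain cycles deterministically, so starting at state 8 it returns in exactly 173 steps. Equivalently, the stationary distribution is uniform π_j = 1/173 for every state j, so by Kac's formula E[T_8] = 1/π_8 = 173.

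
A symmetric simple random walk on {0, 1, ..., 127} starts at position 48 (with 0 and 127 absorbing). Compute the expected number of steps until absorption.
E[τ | X_0 = 48] = 3792

Let v_k = E[τ | X_0 = k]. Boundary: v_0 = v_127 = 0. Recurrence: v_k = 1 + (v_{k-1} + v_{k+1})/2 for 1 ≤ k ≤ 126. The particular solution to v_k − (v_{k-1} + v_{k+1})/2 = 1 is v_k = −k^2. Adding homogeneous solution A + B k and matching boundaries gives v_k = k (127 − k). Substituting k = 48: v_48 = 48 · 79 = 3792.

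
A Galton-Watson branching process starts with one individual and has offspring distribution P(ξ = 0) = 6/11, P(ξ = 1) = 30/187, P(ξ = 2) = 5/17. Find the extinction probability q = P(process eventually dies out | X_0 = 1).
q = 1

Mean offspring μ = 0·6/11 + 1·30/187 + 2·5/17 = 140/187 ≤ 1. For μ ≤ 1 with offspring not concentrated at 1, the Galton-Watson process goes extinct almost surely, so q = 1.
(Algebraic check: The pgf is f(s) = 6/11 + 30/187·s + 5/17·s². The extinction probability q is the smallest fixed point of f in [0, 1]. Setting s = f(s):
  5/17·s² + (30/187 − 1)·s + 6/11 = 0
  5/17·s² − (6/11 + 5/17)·s + 6/11 = 0
which factors as (s − 1)·(5/17·s − 6/11) = 0, giving roots s = 1 and s = (6/11)/(5/17) = 102/55. Since 102/55 ≥ 1, the smallest root in [0, 1] is s = 1.)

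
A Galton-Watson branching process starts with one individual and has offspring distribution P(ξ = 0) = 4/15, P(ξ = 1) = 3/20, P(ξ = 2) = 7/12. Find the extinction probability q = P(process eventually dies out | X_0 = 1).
q = 16/35

The pgf is f(s) = 4/15 + 3/20·s + 7/12·s². The extinction probability q is the smallest fixed point of f in [0, 1]. Setting s = f(s):
  7/12·s² + (3/20 − 1)·s + 4/15 = 0
  7/12·s² − (4/15 + 7/12)·s + 4/15 = 0
which factors as (s − 1)·(7/12·s − 4/15) = 0, giving roots s = 1 and s = (4/15)/(7/12) = 16/35.
Mean offspring μ = 3/20 + 2·7/12 = 79/60 > 1 (supercritical), so q < 1. The extinction probability is the smaller root: q = (4/15)/(7/12) = 16/35.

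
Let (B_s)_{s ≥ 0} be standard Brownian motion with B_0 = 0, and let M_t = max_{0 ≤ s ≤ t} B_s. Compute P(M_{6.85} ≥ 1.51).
P(M_{6.85} ≥ 1.51) = 2·P(B_{6.85} ≥ 1.51) = 2(1 − Φ(1.51/√6.85)) ≈ 0.5640

By the reflection principle for Brownian motion, P(M_t ≥ a) = 2 · P(B_t ≥ a) for a ≥ 0. Since B_t ~ N(0, t), P(B_t ≥ 1.51) = 1 − Φ(1.51/√t) = 1 − Φ(1.51/√6.85) = 1 − Φ(0.5769). So
  P(M_{6.85} ≥ 1.51) = 2(1 − Φ(0.5769)) ≈ 0.5640.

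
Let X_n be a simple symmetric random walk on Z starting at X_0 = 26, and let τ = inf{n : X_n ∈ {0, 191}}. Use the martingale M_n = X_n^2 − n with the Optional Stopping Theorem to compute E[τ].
E[τ] = 4290

M_n = X_n^2 − n is a martingale (since E[X_{n+1}^2 | F_n] = X_n^2 + 1). By OST (τ has finite mean in a bounded region), E[M_τ] = E[M_0] = X_0^2 − 0 = 26^2 = 676. Also E[M_τ] = E[X_τ^2] − E[τ]. The walk exits at 0 or 191, with P(hit 191 first) = 26/191, so E[X_τ^2] = 191^2 · 26/191 + 0 = 4966. Thus E[τ] = E[X_τ^2] − E[M_τ] = 4966 − 676 = 4290 = 26(191 − 26) = 4290.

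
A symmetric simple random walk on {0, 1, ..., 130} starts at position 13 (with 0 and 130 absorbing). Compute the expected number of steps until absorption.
E[τ | X_0 = 13] = 1521

Let v_k = E[τ | X_0 = k]. Boundary: v_0 = v_130 = 0. Recurrence: v_k = 1 + (v_{k-1} + v_{k+1})/2 for 1 ≤ k ≤ 129. The particular solution to v_k − (v_{k-1} + v_{k+1})/2 = 1 is v_k = −k^2. Adding homogeneous solution A + B k and matching boundaries gives v_k = k (130 − k). Substituting k = 13: v_13 = 13 · 117 = 1521.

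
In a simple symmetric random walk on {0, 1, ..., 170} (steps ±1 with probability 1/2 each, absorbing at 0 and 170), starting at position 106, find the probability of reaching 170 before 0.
P(hit 170 before 0) = 106/170 = 53/85

Let u_k = P(hit 170 before 0 | start at k). Then u_0 = 0, u_170 = 1, and u_k = u_{k-1}/2 + u_{k+1}/2 for 1 ≤ k ≤ 169. This harmonic recurrence is solved by u_k = k/170, giving u_106 = 106/170 = 53/85.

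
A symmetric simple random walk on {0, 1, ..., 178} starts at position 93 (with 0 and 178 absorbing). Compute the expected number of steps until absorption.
E[τ | X_0 = 93] = 7905

Let v_k = E[τ | X_0 = k]. Boundary: v_0 = v_178 = 0. Recurrence: v_k = 1 + (v_{k-1} + v_{k+1})/2 for 1 ≤ k ≤ 177. The particular solution to v_k − (v_{k-1} + v_{k+1})/2 = 1 is v_k = −k^2. Adding homogeneous solution A + B k and matching boundaries gives v_k = k (178 − k). Substituting k = 93: v_93 = 93 · 85 = 7905.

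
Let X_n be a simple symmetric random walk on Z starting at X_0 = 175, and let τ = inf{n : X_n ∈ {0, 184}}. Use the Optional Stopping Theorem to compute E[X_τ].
E[X_τ] = 175

X_n is a martingale and τ is a bounded-mean stopping time (indeed τ is finite a.s. with bounded expectation since the walk is in a bounded region). By the OST, E[X_τ] = E[X_0] = 175. Equivalently: E[X_τ] = 184 · P(hit 184 first) + 0 · P(hit 0 first) = 184 · (175/184) = 175.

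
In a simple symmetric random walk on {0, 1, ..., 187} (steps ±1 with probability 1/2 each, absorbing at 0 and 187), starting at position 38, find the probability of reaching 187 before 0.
P(hit 187 before 0) = 38/187

Let u_k = P(hit 187 before 0 | start at k). Then u_0 = 0, u_187 = 1, and u_k = u_{k-1}/2 + u_{k+1}/2 for 1 ≤ k ≤ 186. This harmonic recurrence is solved by u_k = k/187, giving u_38 = 38/187.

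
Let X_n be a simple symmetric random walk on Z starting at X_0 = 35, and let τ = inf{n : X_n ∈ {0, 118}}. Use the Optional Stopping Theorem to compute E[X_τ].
E[X_τ] = 35

X_n is a martingale and τ is a bounded-mean stopping time (indeed τ is finite a.s. with bounded expectation since the walk is in a bounded region). By the OST, E[X_τ] = E[X_0] = 35. Equivalently: E[X_τ] = 118 · P(hit 118 first) + 0 · P(hit 0 first) = 118 · (35/118) = 35.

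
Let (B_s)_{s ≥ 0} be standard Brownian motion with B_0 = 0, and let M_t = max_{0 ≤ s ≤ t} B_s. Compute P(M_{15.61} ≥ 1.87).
P(M_{15.61} ≥ 1.87) = 2·P(B_{15.61} ≥ 1.87) = 2(1 − Φ(1.87/√15.61)) ≈ 0.6360

By the reflection principle for Brownian motion, P(M_t ≥ a) = 2 · P(B_t ≥ a) for a ≥ 0. Since B_t ~ N(0, t), P(B_t ≥ 1.87) = 1 − Φ(1.87/√t) = 1 − Φ(1.87/√15.61) = 1 − Φ(0.4733). So
  P(M_{15.61} ≥ 1.87) = 2(1 − Φ(0.4733)) ≈ 0.6360.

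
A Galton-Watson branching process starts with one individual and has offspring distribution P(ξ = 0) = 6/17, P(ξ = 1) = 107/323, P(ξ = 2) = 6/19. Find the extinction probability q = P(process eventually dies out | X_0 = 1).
q = 1

Mean offspring μ = 0·6/17 + 1·107/323 + 2·6/19 = 311/323 ≤ 1. For μ ≤ 1 with offspring not concentrated at 1, the Galton-Watson process goes extinct almost surely, so q = 1.
(Algebraic check: The pgf is f(s) = 6/17 + 107/323·s + 6/19·s². The extinction probability q is the smallest fixed point of f in [0, 1]. Setting s = f(s):
  6/19·s² + (107/323 − 1)·s + 6/17 = 0
  6/19·s² − (6/17 + 6/19)·s + 6/17 = 0
which factors as (s − 1)·(6/19·s − 6/17) = 0, giving roots s = 1 and s = (6/17)/(6/19) = 19/17. Since 19/17 ≥ 1, the smallest root in [0, 1] is s = 1.)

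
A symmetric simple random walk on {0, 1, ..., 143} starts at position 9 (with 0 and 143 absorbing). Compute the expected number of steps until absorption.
E[τ | X_0 = 9] = 1206

Let v_k = E[τ | X_0 = k]. Boundary: v_0 = v_143 = 0. Recurrence: v_k = 1 + (v_{k-1} + v_{k+1})/2 for 1 ≤ k ≤ 142. The particular solution to v_k − (v_{k-1} + v_{k+1})/2 = 1 is v_k = −k^2. Adding homogeneous solution A + B k and matching boundaries gives v_k = k (143 − k). Substituting k = 9: v_9 = 9 · 134 = 1206.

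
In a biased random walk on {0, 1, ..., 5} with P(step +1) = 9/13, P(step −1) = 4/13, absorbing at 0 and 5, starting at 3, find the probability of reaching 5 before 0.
P(hit 5 before 0) = (1 − (4/9)^3) / (1 − (4/9)^5) = 10773/11605

Let u_k denote P(reach 5 before 0 | start at k). Boundary: u_0 = 0, u_5 = 1. Recurrence: u_k = 9/13·u_{k+1} + 4/13·u_{k-1} for 1 ≤ k ≤ 4. Try u_k = A + B·r^k with r = q/p = (4/13)/(9/13) = 4/9. Substitution satisfies the recurrence; boundary conditions give:
  u_k = (1 − r^k) / (1 − r^N) = (1 − (4/9)^3) / (1 − (4/9)^5) = 10773/11605.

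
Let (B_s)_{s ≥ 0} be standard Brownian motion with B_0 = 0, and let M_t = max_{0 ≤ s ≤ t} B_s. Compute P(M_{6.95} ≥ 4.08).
P(M_{6.95} ≥ 4.08) = 2·P(B_{6.95} ≥ 4.08) = 2(1 − Φ(4.08/√6.95)) ≈ 0.1217

By the reflection principle for Brownian motion, P(M_t ≥ a) = 2 · P(B_t ≥ a) for a ≥ 0. Since B_t ~ N(0, t), P(B_t ≥ 4.08) = 1 − Φ(4.08/√t) = 1 − Φ(4.08/√6.95) = 1 − Φ(1.5476). So
  P(M_{6.95} ≥ 4.08) = 2(1 − Φ(1.5476)) ≈ 0.1217.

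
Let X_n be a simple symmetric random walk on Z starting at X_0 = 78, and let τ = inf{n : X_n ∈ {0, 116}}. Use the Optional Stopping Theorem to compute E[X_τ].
E[X_τ] = 78

X_n is a martingale and τ is a bounded-mean stopping time (indeed τ is finite a.s. with bounded expectation since the walk is in a bounded region). By the OST, E[X_τ] = E[X_0] = 78. Equivalently: E[X_τ] = 116 · P(hit 116 first) + 0 · P(hit 0 first) = 116 · (78/116) = 78.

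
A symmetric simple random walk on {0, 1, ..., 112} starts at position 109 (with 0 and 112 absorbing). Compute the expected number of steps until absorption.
E[τ | X_0 = 109] = 327

Let v_k = E[τ | X_0 = k]. Boundary: v_0 = v_112 = 0. Recurrence: v_k = 1 + (v_{k-1} + v_{k+1})/2 for 1 ≤ k ≤ 111. The particular solution to v_k − (v_{k-1} + v_{k+1})/2 = 1 is v_k = −k^2. Adding homogeneous solution A + B k and matching boundaries gives v_k = k (112 − k). Substituting k = 109: v_109 = 109 · 3 = 327.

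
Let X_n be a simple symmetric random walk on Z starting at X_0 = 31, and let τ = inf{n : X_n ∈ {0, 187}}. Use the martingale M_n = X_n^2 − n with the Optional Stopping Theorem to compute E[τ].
E[τ] = 4836

M_n = X_n^2 − n is a martingale (since E[X_{n+1}^2 | F_n] = X_n^2 + 1). By OST (τ has finite mean in a bounded region), E[M_τ] = E[M_0] = X_0^2 − 0 = 31^2 = 961. Also E[M_τ] = E[X_τ^2] − E[τ]. The walk exits at 0 or 187, with P(hit 187 first) = 31/187, so E[X_τ^2] = 187^2 · 31/187 + 0 = 5797. Thus E[τ] = E[X_τ^2] − E[M_τ] = 5797 − 961 = 4836 = 31(187 − 31) = 4836.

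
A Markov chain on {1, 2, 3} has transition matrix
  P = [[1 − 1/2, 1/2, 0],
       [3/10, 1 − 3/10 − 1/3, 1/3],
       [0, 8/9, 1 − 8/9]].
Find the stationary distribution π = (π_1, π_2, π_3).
π = (24/79, 40/79, 15/79)

This is a birth-death chain on three states, which satisfies detailed balance: π_1 · P_{12} = π_2 · P_{21} and π_2 · P_{23} = π_3 · P_{32}.
From π_1 · 1/2 = π_2 · 3/10: π_2/π_1 = (1/2)/(3/10) = 5/3.
From π_2 · 1/3 = π_3 · 8/9: π_3/π_2 = (1/3)/(8/9) = 3/8.
Take π_1 proportional to 1; then unnormalized π = (1, 5/3, 5/8). Normalize by dividing by the sum 79/24:
  π = (24/79, 40/79, 15/79).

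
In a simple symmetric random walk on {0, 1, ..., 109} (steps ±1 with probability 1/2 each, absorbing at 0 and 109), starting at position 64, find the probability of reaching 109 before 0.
P(hit 109 before 0) = 64/109

Let u_k = P(hit 109 before 0 | start at k). Then u_0 = 0, u_109 = 1, and u_k = u_{k-1}/2 + u_{k+1}/2 for 1 ≤ k ≤ 108. This harmonic recurrence is solved by u_k = k/109, giving u_64 = 64/109.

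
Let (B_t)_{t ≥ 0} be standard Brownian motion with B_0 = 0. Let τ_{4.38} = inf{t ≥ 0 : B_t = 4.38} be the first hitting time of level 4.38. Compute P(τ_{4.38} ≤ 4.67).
P(τ_{4.38} ≤ 4.67) = 2(1 − Φ(4.38/√4.67)) = 2(1 − Φ(2.0268)) ≈ 0.0427

By the reflection principle for standard BM, P(τ_b ≤ t) = 2 · P(B_t ≥ b). Since B_t ~ N(0, t), P(B_t ≥ 4.38) = 1 − Φ(4.38/√t) = 1 − Φ(4.38/√4.67) = 1 − Φ(2.0268) ≈ 0.02134. Doubling: P(τ_{4.38} ≤ 4.67) ≈ 2 · 0.02134 = 0.04268 ≈ 0.0427.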